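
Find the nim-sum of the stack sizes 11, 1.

10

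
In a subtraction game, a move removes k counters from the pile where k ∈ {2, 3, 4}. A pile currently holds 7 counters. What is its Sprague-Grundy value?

0

Compute g(0), g(1), … for moves {2, 3, 4}:
k:     0  1  2  3  4  5  6  7
g(k):  0  0  1  1  2  2  0  0
So g(7) = 0.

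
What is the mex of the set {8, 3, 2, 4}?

0 is not in the set, so the mex is 0.

0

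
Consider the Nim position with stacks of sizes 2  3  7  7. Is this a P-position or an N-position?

N-position

Nim-sum: 2 ^ 3 ^ 7 ^ 7 = 1.
The nim-sum is 1 ≠ 0, so this is an N-position: the player to move can win.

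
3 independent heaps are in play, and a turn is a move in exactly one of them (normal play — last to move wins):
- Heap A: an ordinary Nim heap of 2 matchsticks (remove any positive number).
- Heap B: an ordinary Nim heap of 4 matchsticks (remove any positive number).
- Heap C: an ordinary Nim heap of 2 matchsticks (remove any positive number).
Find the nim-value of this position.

Heap A is a plain Nim heap of size 2, so its Grundy value is 2.
Heap B is a plain Nim heap of size 4, so its Grundy value is 4.
Heap C is a plain Nim heap of size 2, so its Grundy value is 2.
By the Sprague-Grundy theorem, the Grundy value of a sum of independent games is the XOR of the component values.
Combined value = 2 ⊕ 4 ⊕ 2 = 4.

4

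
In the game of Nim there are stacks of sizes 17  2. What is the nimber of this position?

Nim-sum: 17 ^ 2 = 19.

19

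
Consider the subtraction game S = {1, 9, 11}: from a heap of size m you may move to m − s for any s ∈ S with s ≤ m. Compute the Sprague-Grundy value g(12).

Compute g(0), g(1), … for moves {1, 9, 11}:
k:     0  1  2  3  4  5  6  7  8  9 10 11 12
g(k):  0  1  0  1  0  1  0  1  0  1  0  1  0
So g(12) = 0.

0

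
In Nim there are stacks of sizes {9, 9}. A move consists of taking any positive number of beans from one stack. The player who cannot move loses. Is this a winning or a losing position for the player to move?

Nim-sum: 9 ^ 9 = 0.
The nim-sum is 0, so this is a P-position: the player to move is in a losing position under optimal play.

Losing position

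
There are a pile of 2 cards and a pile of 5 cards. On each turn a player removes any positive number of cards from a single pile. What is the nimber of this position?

Compute the nim-sum pairwise:
2 XOR 5 = 7

7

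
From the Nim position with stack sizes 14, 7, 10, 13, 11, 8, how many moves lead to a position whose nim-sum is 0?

In binary:
  1110  (14)
  0111  (7)
  1010  (10)
  1101  (13)
  1011  (11)
  1000  (8)
  ----
  1101  (13)
The overall nim-sum is X = 13. A stack of size p has a winning move iff p XOR X < p (reduce it to p XOR X).
  14: 14 XOR 13 = 3 < 14 — winning move (to 3).
  7: 7 XOR 13 = 10 ≥ 7 — no move.
  10: 10 XOR 13 = 7 < 10 — winning move (to 7).
  13: 13 XOR 13 = 0 < 13 — winning move (to 0).
  11: 11 XOR 13 = 6 < 11 — winning move (to 6).
  8: 8 XOR 13 = 5 < 8 — winning move (to 5).
That gives 5 winning moves.

5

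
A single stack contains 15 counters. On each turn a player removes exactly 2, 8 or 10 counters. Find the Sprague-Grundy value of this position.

3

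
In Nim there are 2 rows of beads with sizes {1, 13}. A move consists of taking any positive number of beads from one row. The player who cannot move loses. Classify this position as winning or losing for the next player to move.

Nim-sum: 1 ⊕ 13 = 12.
The nim-sum is 12 ≠ 0, so this is an N-position: the player to move can win.

Winning position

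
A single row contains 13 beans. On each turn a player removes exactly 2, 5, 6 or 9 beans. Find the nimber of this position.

1

Compute g(0), g(1), … for moves {2, 5, 6, 9}:
k:     0  1  2  3  4  5  6  7  8  9 10 11 12 13
g(k):  0  0  1  1  0  2  1  3  0  2  1  0  0  1
So g(13) = 1.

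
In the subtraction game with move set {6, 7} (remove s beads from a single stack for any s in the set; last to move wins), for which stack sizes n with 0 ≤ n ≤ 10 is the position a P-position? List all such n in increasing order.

Grundy values for subtraction set {6, 7}:
g(0) = mex{} = 0
g(1) = mex{} = 0
g(2) = mex{} = 0
g(3) = mex{} = 0
g(4) = mex{} = 0
g(5) = mex{} = 0
g(6) = mex{0} = 1
g(7) = mex{0} = 1
g(8) = mex{0} = 1
g(9) = mex{0} = 1
g(10) = mex{0} = 1
The P-positions (g = 0) in 0..10 are 0, 1, 2, 3, 4, 5.

0, 1, 2, 3, 4, 5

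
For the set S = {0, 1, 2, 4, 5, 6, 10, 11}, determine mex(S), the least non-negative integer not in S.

3

The values 0, 1, 2 are all present; 3 is the first non-negative integer missing from the set.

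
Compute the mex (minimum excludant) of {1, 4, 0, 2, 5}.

3

The values 0, 1, 2 are all present; 3 is the first non-negative integer missing from the set.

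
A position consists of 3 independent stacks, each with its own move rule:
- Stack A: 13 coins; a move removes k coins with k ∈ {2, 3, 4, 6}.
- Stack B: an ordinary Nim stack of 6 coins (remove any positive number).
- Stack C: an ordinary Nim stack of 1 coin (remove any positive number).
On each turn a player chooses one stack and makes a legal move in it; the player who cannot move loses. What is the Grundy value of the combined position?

5

Build the Grundy sequence for stack A with g(k) = mex{g(k−s) : s ∈ {2, 3, 4, 6}, s ≤ k}:
g(0) = mex{} = 0
g(1) = mex{} = 0
g(2) = mex{0} = 1
g(3) = mex{0} = 1
g(4) = mex{0,1} = 2
g(5) = mex{0,1} = 2
g(6) = mex{0,1,2} = 3
g(7) = mex{0,1,2} = 3
g(8) = mex{1,2,3} = 0
g(9) = mex{1,2,3} = 0
g(10) = mex{0,2,3} = 1
g(11) = mex{0,2,3} = 1
g(12) = mex{0,1,3} = 2
g(13) = mex{0,1,3} = 2
So g(13) = 2.
Stack B is a plain Nim stack of size 6, so its Grundy value is 6.
Stack C is a plain Nim stack of size 1, so its Grundy value is 1.
The value of a disjunctive sum is the nim-sum of the parts.
Combined value = 2 ⊕ 6 ⊕ 1 = 5.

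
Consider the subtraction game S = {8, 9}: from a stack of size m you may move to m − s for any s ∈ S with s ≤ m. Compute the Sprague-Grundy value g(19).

0

Grundy values for subtraction set {8, 9}:
k:     0  1  2  3  4  5  6  7  8  9 10 11 12 13 14 15 16 17 18 19
g(k):  0  0  0  0  0  0  0  0  1  1  1  1  1  1  1  1  2  0  0  0
So g(19) = 0.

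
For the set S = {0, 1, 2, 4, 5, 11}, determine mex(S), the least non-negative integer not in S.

3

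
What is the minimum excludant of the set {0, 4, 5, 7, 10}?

0 is in the set but 1 is not, so the mex is 1.

1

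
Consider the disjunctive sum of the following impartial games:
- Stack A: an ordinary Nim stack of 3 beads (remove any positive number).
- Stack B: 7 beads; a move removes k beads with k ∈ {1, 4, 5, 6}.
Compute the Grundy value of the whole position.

0

Stack A is a plain Nim stack of size 3, so its Grundy value is 3.
For stack B, compute g(0), g(1), … with moves {1, 4, 5, 6}:
g(0) = mex{} = 0
g(1) = mex{0} = 1
g(2) = mex{1} = 0
g(3) = mex{0} = 1
g(4) = mex{0,1} = 2
g(5) = mex{0,1,2} = 3
g(6) = mex{0,1,3} = 2
g(7) = mex{0,1,2} = 3
So g(7) = 3.
By the Sprague-Grundy theorem, the Grundy value of a sum of independent games is the XOR of the component values.
Combined value = 3 ⊕ 3 = 0.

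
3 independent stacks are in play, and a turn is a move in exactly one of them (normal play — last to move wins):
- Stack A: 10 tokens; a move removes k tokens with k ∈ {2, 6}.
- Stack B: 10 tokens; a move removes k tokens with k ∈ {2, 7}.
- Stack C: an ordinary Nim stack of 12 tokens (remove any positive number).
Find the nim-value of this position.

13

For stack A, compute g(0), g(1), … with moves {2, 6}:
k:     0  1  2  3  4  5  6  7  8  9 10
g(k):  0  0  1  1  0  0  1  1  0  0  1
So g(10) = 1.
For stack B, compute g(0), g(1), … with moves {2, 7}:
g(0) = mex{} = 0
g(1) = mex{} = 0
g(2) = mex{0} = 1
g(3) = mex{0} = 1
g(4) = mex{1} = 0
g(5) = mex{1} = 0
g(6) = mex{0} = 1
g(7) = mex{0} = 1
g(8) = mex{0,1} = 2
g(9) = mex{1} = 0
g(10) = mex{1,2} = 0
So g(10) = 0.
Stack C is a plain Nim stack of size 12, so its Grundy value is 12.
The value of a disjunctive sum is the nim-sum of the parts.
Combined value = 1 XOR 0 XOR 12 = 13.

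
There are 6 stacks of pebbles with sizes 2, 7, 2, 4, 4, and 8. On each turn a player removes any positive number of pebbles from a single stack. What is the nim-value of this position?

15

Compute the nim-sum pairwise:
2 ^ 7 = 5
5 ^ 2 = 7
7 ^ 4 = 3
3 ^ 4 = 7
7 ^ 8 = 15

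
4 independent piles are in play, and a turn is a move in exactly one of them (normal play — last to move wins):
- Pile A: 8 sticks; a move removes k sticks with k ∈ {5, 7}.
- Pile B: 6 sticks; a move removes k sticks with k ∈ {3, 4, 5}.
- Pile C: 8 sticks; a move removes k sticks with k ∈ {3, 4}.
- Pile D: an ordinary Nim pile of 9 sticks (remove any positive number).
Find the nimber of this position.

10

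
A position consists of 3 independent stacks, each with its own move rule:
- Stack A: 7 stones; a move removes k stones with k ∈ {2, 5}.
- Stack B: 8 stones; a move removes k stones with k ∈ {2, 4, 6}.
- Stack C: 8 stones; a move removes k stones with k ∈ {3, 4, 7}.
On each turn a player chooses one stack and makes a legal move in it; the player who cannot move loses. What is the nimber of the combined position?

For stack A, compute g(0), g(1), … with moves {2, 5}:
k:     0  1  2  3  4  5  6  7
g(k):  0  0  1  1  0  2  1  0
So g(7) = 0.
Build the Grundy sequence for stack B with g(k) = mex{g(k−s) : s ∈ {2, 4, 6}, s ≤ k}:
g(0) = mex{} = 0
g(1) = mex{} = 0
g(2) = mex{0} = 1
g(3) = mex{0} = 1
g(4) = mex{0,1} = 2
g(5) = mex{0,1} = 2
g(6) = mex{0,1,2} = 3
g(7) = mex{0,1,2} = 3
g(8) = mex{1,2,3} = 0
So g(8) = 0.
Grundy values for stack C (subtraction set {3, 4, 7}):
k:     0  1  2  3  4  5  6  7  8
g(k):  0  0  0  1  1  1  2  2  2
So g(8) = 2.
By the Sprague-Grundy theorem, the Grundy value of a sum of independent games is the XOR of the component values.
Combined value = 0 XOR 0 XOR 2 = 2.

2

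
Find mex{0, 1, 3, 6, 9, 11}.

The values 0, 1 are all present; 2 is the first non-negative integer missing from the set.

2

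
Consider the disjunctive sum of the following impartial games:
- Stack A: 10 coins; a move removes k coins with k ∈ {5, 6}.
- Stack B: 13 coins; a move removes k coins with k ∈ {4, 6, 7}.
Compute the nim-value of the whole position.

2

Grundy values for stack A (subtraction set {5, 6}):
k:     0  1  2  3  4  5  6  7  8  9 10
g(k):  0  0  0  0  0  1  1  1  1  1  2
So g(10) = 2.
Build the Grundy sequence for stack B with g(k) = mex{g(k−s) : s ∈ {4, 6, 7}, s ≤ k}:
k:     0  1  2  3  4  5  6  7  8  9 10 11 12 13
g(k):  0  0  0  0  1  1  1  1  2  2  2  0  0  0
So g(13) = 0.
The value of a disjunctive sum is the nim-sum of the parts.
Combined value = 2 XOR 0 = 2.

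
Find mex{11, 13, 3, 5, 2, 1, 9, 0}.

4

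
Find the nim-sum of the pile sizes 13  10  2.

5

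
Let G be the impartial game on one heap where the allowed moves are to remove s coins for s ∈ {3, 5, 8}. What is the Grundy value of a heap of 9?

Compute g(0), g(1), … for moves {3, 5, 8}:
k:     0  1  2  3  4  5  6  7  8  9
g(k):  0  0  0  1  1  1  2  2  2  3
So g(9) = 3.

3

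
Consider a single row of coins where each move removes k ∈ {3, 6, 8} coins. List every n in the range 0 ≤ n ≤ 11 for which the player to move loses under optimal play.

0, 1, 2, 11

Grundy values for subtraction set {3, 6, 8}:
g(0) = mex{} = 0
g(1) = mex{} = 0
g(2) = mex{} = 0
g(3) = mex{0} = 1
g(4) = mex{0} = 1
g(5) = mex{0} = 1
g(6) = mex{0,1} = 2
g(7) = mex{0,1} = 2
g(8) = mex{0,1} = 2
g(9) = mex{0,1,2} = 3
g(10) = mex{0,1,2} = 3
g(11) = mex{1,2} = 0
The P-positions (g = 0) in 0..11 are 0, 1, 2, 11.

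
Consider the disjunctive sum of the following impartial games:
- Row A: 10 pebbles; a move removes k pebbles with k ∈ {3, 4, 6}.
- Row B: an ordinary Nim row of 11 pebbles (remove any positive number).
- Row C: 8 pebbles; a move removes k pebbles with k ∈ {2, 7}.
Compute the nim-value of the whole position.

Grundy values for row A (subtraction set {3, 4, 6}):
k:     0  1  2  3  4  5  6  7  8  9 10
g(k):  0  0  0  1  1  1  2  2  2  0  0
So g(10) = 0.
Row B is a plain Nim row of size 11, so its Grundy value is 11.
For row C, compute g(0), g(1), … with moves {2, 7}:
g(0) = mex{} = 0
g(1) = mex{} = 0
g(2) = mex{0} = 1
g(3) = mex{0} = 1
g(4) = mex{1} = 0
g(5) = mex{1} = 0
g(6) = mex{0} = 1
g(7) = mex{0} = 1
g(8) = mex{0,1} = 2
So g(8) = 2.
The value of a disjunctive sum is the nim-sum of the parts.
Combined value = 0 XOR 11 XOR 2 = 9.

9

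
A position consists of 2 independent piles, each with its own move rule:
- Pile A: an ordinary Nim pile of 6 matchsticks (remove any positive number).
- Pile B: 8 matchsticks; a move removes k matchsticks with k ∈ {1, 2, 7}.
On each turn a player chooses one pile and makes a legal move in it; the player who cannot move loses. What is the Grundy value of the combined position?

Pile A is a plain Nim pile of size 6, so its Grundy value is 6.
For pile B, compute g(0), g(1), … with moves {1, 2, 7}:
g(0) = mex{} = 0
g(1) = mex{0} = 1
g(2) = mex{0,1} = 2
g(3) = mex{1,2} = 0
g(4) = mex{0,2} = 1
g(5) = mex{0,1} = 2
g(6) = mex{1,2} = 0
g(7) = mex{0,2} = 1
g(8) = mex{0,1} = 2
So g(8) = 2.
The value of a disjunctive sum is the nim-sum of the parts.
Combined value = 6 XOR 2 = 4.

4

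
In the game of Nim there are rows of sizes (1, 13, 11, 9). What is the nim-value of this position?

Write each in binary and XOR column by column:
  0001  (1)
  1101  (13)
  1011  (11)
  1001  (9)
  ----
  1110  (14)

14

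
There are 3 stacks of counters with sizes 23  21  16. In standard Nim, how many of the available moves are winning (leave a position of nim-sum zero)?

3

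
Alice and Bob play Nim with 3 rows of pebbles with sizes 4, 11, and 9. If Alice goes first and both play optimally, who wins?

Alice wins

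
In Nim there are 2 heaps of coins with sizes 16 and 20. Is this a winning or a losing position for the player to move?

Winning position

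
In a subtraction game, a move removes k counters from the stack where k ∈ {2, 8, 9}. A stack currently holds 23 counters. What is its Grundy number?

1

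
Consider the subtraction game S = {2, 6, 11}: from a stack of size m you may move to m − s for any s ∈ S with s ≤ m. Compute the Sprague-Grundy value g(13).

0

Build the Grundy sequence with g(k) = mex{g(k−s) : s ∈ {2, 6, 11}, s ≤ k}:
g(0) = mex{} = 0
g(1) = mex{} = 0
g(2) = mex{0} = 1
g(3) = mex{0} = 1
g(4) = mex{1} = 0
g(5) = mex{1} = 0
g(6) = mex{0} = 1
g(7) = mex{0} = 1
g(8) = mex{1} = 0
g(9) = mex{1} = 0
g(10) = mex{0} = 1
g(11) = mex{0} = 1
g(12) = mex{0,1} = 2
g(13) = mex{1} = 0
So g(13) = 0.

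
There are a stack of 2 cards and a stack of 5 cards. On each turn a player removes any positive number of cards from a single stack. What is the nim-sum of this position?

7

Bitwise XOR of the heap sizes:
  010  (2)
  101  (5)
  ---
  111  (7)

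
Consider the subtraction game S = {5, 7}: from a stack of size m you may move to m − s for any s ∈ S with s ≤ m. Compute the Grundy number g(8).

1

Build the Grundy sequence with g(k) = mex{g(k−s) : s ∈ {5, 7}, s ≤ k}:
k:     0  1  2  3  4  5  6  7  8
g(k):  0  0  0  0  0  1  1  1  1
So g(8) = 1.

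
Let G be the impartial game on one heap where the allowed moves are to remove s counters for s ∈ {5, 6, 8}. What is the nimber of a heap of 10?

Build the Grundy sequence with g(k) = mex{g(k−s) : s ∈ {5, 6, 8}, s ≤ k}:
k:     0  1  2  3  4  5  6  7  8  9 10
g(k):  0  0  0  0  0  1  1  1  1  1  2
So g(10) = 2.

2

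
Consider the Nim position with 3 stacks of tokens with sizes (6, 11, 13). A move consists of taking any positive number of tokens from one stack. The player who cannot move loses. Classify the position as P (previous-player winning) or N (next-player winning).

P-position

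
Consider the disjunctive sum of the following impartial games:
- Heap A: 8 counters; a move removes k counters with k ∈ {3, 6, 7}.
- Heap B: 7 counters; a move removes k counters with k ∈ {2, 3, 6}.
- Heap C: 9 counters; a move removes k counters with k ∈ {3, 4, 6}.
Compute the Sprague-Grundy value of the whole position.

3

Build the Grundy sequence for heap A with g(k) = mex{g(k−s) : s ∈ {3, 6, 7}, s ≤ k}:
k:     0  1  2  3  4  5  6  7  8
g(k):  0  0  0  1  1  1  2  2  2
So g(8) = 2.
Build the Grundy sequence for heap B with g(k) = mex{g(k−s) : s ∈ {2, 3, 6}, s ≤ k}:
k:     0  1  2  3  4  5  6  7
g(k):  0  0  1  1  2  0  3  1
So g(7) = 1.
For heap C, compute g(0), g(1), … with moves {3, 4, 6}:
k:     0  1  2  3  4  5  6  7  8  9
g(k):  0  0  0  1  1  1  2  2  2  0
So g(9) = 0.
The value of a disjunctive sum is the nim-sum of the parts.
Combined value = 2 XOR 1 XOR 0 = 3.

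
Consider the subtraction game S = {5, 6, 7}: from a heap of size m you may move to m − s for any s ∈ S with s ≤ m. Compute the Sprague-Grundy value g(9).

Grundy values for subtraction set {5, 6, 7}:
k:     0  1  2  3  4  5  6  7  8  9
g(k):  0  0  0  0  0  1  1  1  1  1
So g(9) = 1.

1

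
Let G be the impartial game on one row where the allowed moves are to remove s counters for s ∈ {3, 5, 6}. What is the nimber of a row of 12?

Build the Grundy sequence with g(k) = mex{g(k−s) : s ∈ {3, 5, 6}, s ≤ k}:
g(0) = mex{} = 0
g(1) = mex{} = 0
g(2) = mex{} = 0
g(3) = mex{0} = 1
g(4) = mex{0} = 1
g(5) = mex{0} = 1
g(6) = mex{0,1} = 2
g(7) = mex{0,1} = 2
g(8) = mex{0,1} = 2
g(9) = mex{1,2} = 0
g(10) = mex{1,2} = 0
g(11) = mex{1,2} = 0
g(12) = mex{0,2} = 1
So g(12) = 1.

1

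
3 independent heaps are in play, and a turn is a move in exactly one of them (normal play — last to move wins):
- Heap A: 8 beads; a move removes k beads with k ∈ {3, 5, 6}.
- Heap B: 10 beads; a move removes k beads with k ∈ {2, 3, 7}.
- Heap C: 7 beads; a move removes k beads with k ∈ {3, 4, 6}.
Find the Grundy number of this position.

Build the Grundy sequence for heap A with g(k) = mex{g(k−s) : s ∈ {3, 5, 6}, s ≤ k}:
g(0) = mex{} = 0
g(1) = mex{} = 0
g(2) = mex{} = 0
g(3) = mex{0} = 1
g(4) = mex{0} = 1
g(5) = mex{0} = 1
g(6) = mex{0,1} = 2
g(7) = mex{0,1} = 2
g(8) = mex{0,1} = 2
So g(8) = 2.
Grundy values for heap B (subtraction set {2, 3, 7}):
k:     0  1  2  3  4  5  6  7  8  9 10
g(k):  0  0  1  1  2  0  0  1  1  2  0
So g(10) = 0.
Build the Grundy sequence for heap C with g(k) = mex{g(k−s) : s ∈ {3, 4, 6}, s ≤ k}:
g(0) = mex{} = 0
g(1) = mex{} = 0
g(2) = mex{} = 0
g(3) = mex{0} = 1
g(4) = mex{0} = 1
g(5) = mex{0} = 1
g(6) = mex{0,1} = 2
g(7) = mex{0,1} = 2
So g(7) = 2.
By the Sprague-Grundy theorem, the Grundy value of a sum of independent games is the XOR of the component values.
Combined value = 2 XOR 0 XOR 2 = 0.

0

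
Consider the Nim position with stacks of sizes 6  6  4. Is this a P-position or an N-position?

In binary:
  110  (6)
  110  (6)
  100  (4)
  ---
  100  (4)
The nim-sum is 4 ≠ 0, so this is an N-position: the player to move can win.

N-position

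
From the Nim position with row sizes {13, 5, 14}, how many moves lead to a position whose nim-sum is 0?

3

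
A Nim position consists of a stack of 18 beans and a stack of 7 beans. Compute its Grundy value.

Compute the nim-sum pairwise:
18 ⊕ 7 = 21

21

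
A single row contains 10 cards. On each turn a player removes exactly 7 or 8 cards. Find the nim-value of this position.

Build the Grundy sequence with g(k) = mex{g(k−s) : s ∈ {7, 8}, s ≤ k}:
k:     0  1  2  3  4  5  6  7  8  9 10
g(k):  0  0  0  0  0  0  0  1  1  1  1
So g(10) = 1.

1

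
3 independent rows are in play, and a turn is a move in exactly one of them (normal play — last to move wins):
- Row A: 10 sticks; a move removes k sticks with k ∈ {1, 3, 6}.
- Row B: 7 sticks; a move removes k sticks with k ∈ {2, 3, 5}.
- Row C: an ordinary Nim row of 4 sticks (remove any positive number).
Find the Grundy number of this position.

5

Grundy values for row A (subtraction set {1, 3, 6}):
g(0) = mex{} = 0
g(1) = mex{0} = 1
g(2) = mex{1} = 0
g(3) = mex{0} = 1
g(4) = mex{1} = 0
g(5) = mex{0} = 1
g(6) = mex{0,1} = 2
g(7) = mex{0,1,2} = 3
g(8) = mex{0,1,3} = 2
g(9) = mex{1,2} = 0
g(10) = mex{0,3} = 1
So g(10) = 1.
Build the Grundy sequence for row B with g(k) = mex{g(k−s) : s ∈ {2, 3, 5}, s ≤ k}:
k:     0  1  2  3  4  5  6  7
g(k):  0  0  1  1  2  2  3  0
So g(7) = 0.
Row C is a plain Nim row of size 4, so its Grundy value is 4.
The value of a disjunctive sum is the nim-sum of the parts.
Combined value = 1 ⊕ 0 ⊕ 4 = 5.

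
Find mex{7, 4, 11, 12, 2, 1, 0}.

3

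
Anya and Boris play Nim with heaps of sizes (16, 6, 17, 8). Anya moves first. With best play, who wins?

Compute the nim-sum pairwise:
16 ^ 6 = 22
22 ^ 17 = 7
7 ^ 8 = 15
The nim-sum is 15 ≠ 0, so this is an N-position: the player to move can win; Anya has a winning move.

Anya wins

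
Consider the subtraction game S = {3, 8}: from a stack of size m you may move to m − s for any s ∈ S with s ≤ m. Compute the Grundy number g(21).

1

Compute g(0), g(1), … for moves {3, 8}:
k:     0  1  2  3  4  5  6  7  8  9 10 11 12 13 14 15 16 17 18 19 20 21
g(k):  0  0  0  1  1  1  0  0  2  1  1  0  0  0  1  1  1  0  0  2  1  1
So g(21) = 1.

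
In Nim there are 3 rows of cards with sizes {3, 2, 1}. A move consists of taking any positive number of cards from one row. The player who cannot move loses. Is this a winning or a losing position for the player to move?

Nim-sum: 3 XOR 2 XOR 1 = 0.
The nim-sum is 0, so this is a P-position: the player to move is in a losing position under optimal play.

Losing position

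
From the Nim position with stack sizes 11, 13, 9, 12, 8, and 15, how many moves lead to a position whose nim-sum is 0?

Compute the nim-sum pairwise:
11 ^ 13 = 6
6 ^ 9 = 15
15 ^ 12 = 3
3 ^ 8 = 11
11 ^ 15 = 4
The overall nim-sum is X = 4. A stack of size p has a winning move iff p XOR X < p (reduce it to p XOR X).
  11: 11 XOR 4 = 15 ≥ 11 — no move.
  13: 13 XOR 4 = 9 < 13 — winning move (to 9).
  9: 9 XOR 4 = 13 ≥ 9 — no move.
  12: 12 XOR 4 = 8 < 12 — winning move (to 8).
  8: 8 XOR 4 = 12 ≥ 8 — no move.
  15: 15 XOR 4 = 11 < 15 — winning move (to 11).
That gives 3 winning moves.

3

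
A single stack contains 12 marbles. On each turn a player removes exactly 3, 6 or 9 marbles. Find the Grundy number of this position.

0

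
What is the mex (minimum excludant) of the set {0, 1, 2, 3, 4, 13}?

5

The values 0, 1, 2, 3, 4 are all present; 5 is the first non-negative integer missing from the set.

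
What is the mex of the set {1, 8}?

0 is not in the set, so the mex is 0.

0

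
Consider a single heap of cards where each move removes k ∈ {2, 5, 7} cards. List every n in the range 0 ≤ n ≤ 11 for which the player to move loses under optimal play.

0, 1, 4, 10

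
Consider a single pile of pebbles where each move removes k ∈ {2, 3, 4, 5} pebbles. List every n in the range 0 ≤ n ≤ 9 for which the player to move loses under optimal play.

0, 1, 7, 8

Grundy values for subtraction set {2, 3, 4, 5}:
k:     0  1  2  3  4  5  6  7  8  9
g(k):  0  0  1  1  2  2  3  0  0  1
The P-positions (g = 0) in 0..9 are 0, 1, 7, 8.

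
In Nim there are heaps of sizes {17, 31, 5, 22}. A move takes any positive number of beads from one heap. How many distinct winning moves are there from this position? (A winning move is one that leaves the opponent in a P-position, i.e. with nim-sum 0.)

Nim-sum: 17 ^ 31 ^ 5 ^ 22 = 29.
The overall nim-sum is X = 29. A heap of size p has a winning move iff p XOR X < p (reduce it to p XOR X).
  17: 17 XOR 29 = 12 < 17 — winning move (to 12).
  31: 31 XOR 29 = 2 < 31 — winning move (to 2).
  5: 5 XOR 29 = 24 ≥ 5 — no move.
  22: 22 XOR 29 = 11 < 22 — winning move (to 11).
That gives 3 winning moves.

3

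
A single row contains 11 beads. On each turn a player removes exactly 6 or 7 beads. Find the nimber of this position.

Build the Grundy sequence with g(k) = mex{g(k−s) : s ∈ {6, 7}, s ≤ k}:
k:     0  1  2  3  4  5  6  7  8  9 10 11
g(k):  0  0  0  0  0  0  1  1  1  1  1  1
So g(11) = 1.

1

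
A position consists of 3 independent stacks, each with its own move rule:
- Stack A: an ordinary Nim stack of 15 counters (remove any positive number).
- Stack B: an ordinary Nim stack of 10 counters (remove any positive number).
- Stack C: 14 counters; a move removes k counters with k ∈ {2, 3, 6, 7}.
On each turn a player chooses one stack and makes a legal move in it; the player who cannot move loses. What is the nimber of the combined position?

5

Stack A is a plain Nim stack of size 15, so its Grundy value is 15.
Stack B is a plain Nim stack of size 10, so its Grundy value is 10.
For stack C, compute g(0), g(1), … with moves {2, 3, 6, 7}:
g(0) = mex{} = 0
g(1) = mex{} = 0
g(2) = mex{0} = 1
g(3) = mex{0} = 1
g(4) = mex{0,1} = 2
g(5) = mex{1} = 0
g(6) = mex{0,1,2} = 3
g(7) = mex{0,2} = 1
g(8) = mex{0,1,3} = 2
g(9) = mex{1,3} = 0
g(10) = mex{1,2} = 0
g(11) = mex{0,2} = 1
g(12) = mex{0,3} = 1
g(13) = mex{0,1,3} = 2
g(14) = mex{1,2} = 0
So g(14) = 0.
The value of a disjunctive sum is the nim-sum of the parts.
Combined value = 15 XOR 10 XOR 0 = 5.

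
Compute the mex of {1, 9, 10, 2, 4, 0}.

3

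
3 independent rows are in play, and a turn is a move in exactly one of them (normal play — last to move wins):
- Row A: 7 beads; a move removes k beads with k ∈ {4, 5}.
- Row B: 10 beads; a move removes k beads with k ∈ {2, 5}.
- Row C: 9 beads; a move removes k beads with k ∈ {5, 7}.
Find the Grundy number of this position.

For row A, compute g(0), g(1), … with moves {4, 5}:
k:     0  1  2  3  4  5  6  7
g(k):  0  0  0  0  1  1  1  1
So g(7) = 1.
Build the Grundy sequence for row B with g(k) = mex{g(k−s) : s ∈ {2, 5}, s ≤ k}:
k:     0  1  2  3  4  5  6  7  8  9 10
g(k):  0  0  1  1  0  2  1  0  0  1  1
So g(10) = 1.
Grundy values for row C (subtraction set {5, 7}):
k:     0  1  2  3  4  5  6  7  8  9
g(k):  0  0  0  0  0  1  1  1  1  1
So g(9) = 1.
By the Sprague-Grundy theorem, the Grundy value of a sum of independent games is the XOR of the component values.
Combined value = 1 ⊕ 1 ⊕ 1 = 1.

1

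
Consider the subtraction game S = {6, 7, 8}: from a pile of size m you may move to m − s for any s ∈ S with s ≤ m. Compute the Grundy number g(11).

1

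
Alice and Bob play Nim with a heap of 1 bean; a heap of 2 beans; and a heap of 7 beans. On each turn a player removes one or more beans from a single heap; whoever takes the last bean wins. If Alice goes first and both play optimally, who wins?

Alice wins

In binary:
  001  (1)
  010  (2)
  111  (7)
  ---
  100  (4)
The nim-sum is 4 ≠ 0, so this is an N-position: the player to move can win; Alice has a winning move.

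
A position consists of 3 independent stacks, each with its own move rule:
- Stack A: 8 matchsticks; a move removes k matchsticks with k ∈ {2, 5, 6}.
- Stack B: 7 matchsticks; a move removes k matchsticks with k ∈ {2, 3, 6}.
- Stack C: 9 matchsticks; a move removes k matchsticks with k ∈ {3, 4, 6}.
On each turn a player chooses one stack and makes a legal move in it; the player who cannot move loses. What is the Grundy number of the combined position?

1

Build the Grundy sequence for stack A with g(k) = mex{g(k−s) : s ∈ {2, 5, 6}, s ≤ k}:
k:     0  1  2  3  4  5  6  7  8
g(k):  0  0  1  1  0  2  1  3  0
So g(8) = 0.
For stack B, compute g(0), g(1), … with moves {2, 3, 6}:
g(0) = mex{} = 0
g(1) = mex{} = 0
g(2) = mex{0} = 1
g(3) = mex{0} = 1
g(4) = mex{0,1} = 2
g(5) = mex{1} = 0
g(6) = mex{0,1,2} = 3
g(7) = mex{0,2} = 1
So g(7) = 1.
Build the Grundy sequence for stack C with g(k) = mex{g(k−s) : s ∈ {3, 4, 6}, s ≤ k}:
g(0) = mex{} = 0
g(1) = mex{} = 0
g(2) = mex{} = 0
g(3) = mex{0} = 1
g(4) = mex{0} = 1
g(5) = mex{0} = 1
g(6) = mex{0,1} = 2
g(7) = mex{0,1} = 2
g(8) = mex{0,1} = 2
g(9) = mex{1,2} = 0
So g(9) = 0.
The value of a disjunctive sum is the nim-sum of the parts.
Combined value = 0 XOR 1 XOR 0 = 1.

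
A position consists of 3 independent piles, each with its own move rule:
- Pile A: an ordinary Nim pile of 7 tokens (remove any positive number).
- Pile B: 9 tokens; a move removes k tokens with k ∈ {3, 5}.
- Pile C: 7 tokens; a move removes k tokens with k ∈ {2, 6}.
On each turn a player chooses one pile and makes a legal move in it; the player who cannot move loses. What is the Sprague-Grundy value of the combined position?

6

Pile A is a plain Nim pile of size 7, so its Grundy value is 7.
For pile B, compute g(0), g(1), … with moves {3, 5}:
k:     0  1  2  3  4  5  6  7  8  9
g(k):  0  0  0  1  1  1  2  2  0  0
So g(9) = 0.
For pile C, compute g(0), g(1), … with moves {2, 6}:
k:     0  1  2  3  4  5  6  7
g(k):  0  0  1  1  0  0  1  1
So g(7) = 1.
By the Sprague-Grundy theorem, the Grundy value of a sum of independent games is the XOR of the component values.
Combined value = 7 XOR 0 XOR 1 = 6.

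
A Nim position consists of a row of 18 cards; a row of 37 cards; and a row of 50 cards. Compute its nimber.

5

Compute the nim-sum pairwise:
18 ^ 37 = 55
55 ^ 50 = 5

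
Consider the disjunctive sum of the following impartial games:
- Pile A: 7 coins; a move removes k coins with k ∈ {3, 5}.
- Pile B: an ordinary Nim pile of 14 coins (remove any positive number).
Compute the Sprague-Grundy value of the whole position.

12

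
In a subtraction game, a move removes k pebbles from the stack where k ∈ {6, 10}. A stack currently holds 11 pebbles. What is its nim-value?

1

Grundy values for subtraction set {6, 10}:
k:     0  1  2  3  4  5  6  7  8  9 10 11
g(k):  0  0  0  0  0  0  1  1  1  1  1  1
So g(11) = 1.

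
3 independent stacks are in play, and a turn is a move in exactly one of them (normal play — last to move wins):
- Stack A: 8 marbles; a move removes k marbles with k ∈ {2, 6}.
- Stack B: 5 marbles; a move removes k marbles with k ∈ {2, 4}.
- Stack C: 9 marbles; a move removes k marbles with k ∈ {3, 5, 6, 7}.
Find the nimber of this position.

1

For stack A, compute g(0), g(1), … with moves {2, 6}:
k:     0  1  2  3  4  5  6  7  8
g(k):  0  0  1  1  0  0  1  1  0
So g(8) = 0.
For stack B, compute g(0), g(1), … with moves {2, 4}:
k:     0  1  2  3  4  5
g(k):  0  0  1  1  2  2
So g(5) = 2.
For stack C, compute g(0), g(1), … with moves {3, 5, 6, 7}:
g(0) = mex{} = 0
g(1) = mex{} = 0
g(2) = mex{} = 0
g(3) = mex{0} = 1
g(4) = mex{0} = 1
g(5) = mex{0} = 1
g(6) = mex{0,1} = 2
g(7) = mex{0,1} = 2
g(8) = mex{0,1} = 2
g(9) = mex{0,1,2} = 3
So g(9) = 3.
By the Sprague-Grundy theorem, the Grundy value of a sum of independent games is the XOR of the component values.
Combined value = 0 ⊕ 2 ⊕ 3 = 1.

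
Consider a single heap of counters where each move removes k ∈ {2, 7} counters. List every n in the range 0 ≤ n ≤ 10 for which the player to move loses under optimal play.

Compute g(0), g(1), … for moves {2, 7}:
k:     0  1  2  3  4  5  6  7  8  9 10
g(k):  0  0  1  1  0  0  1  1  2  0  0
The P-positions (g = 0) in 0..10 are 0, 1, 4, 5, 9, 10.

0, 1, 4, 5, 9, 10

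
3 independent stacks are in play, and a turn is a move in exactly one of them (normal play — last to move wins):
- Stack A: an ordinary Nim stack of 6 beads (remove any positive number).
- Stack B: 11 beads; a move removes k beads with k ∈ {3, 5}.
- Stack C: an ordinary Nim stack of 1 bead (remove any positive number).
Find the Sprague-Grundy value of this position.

6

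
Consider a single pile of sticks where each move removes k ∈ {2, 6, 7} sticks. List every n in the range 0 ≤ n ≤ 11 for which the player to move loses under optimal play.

Grundy values for subtraction set {2, 6, 7}:
k:     0  1  2  3  4  5  6  7  8  9 10 11
g(k):  0  0  1  1  0  0  1  1  2  0  3  1
The P-positions (g = 0) in 0..11 are 0, 1, 4, 5, 9.

0, 1, 4, 5, 9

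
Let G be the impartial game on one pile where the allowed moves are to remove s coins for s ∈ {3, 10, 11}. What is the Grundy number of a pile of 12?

2

Compute g(0), g(1), … for moves {3, 10, 11}:
g(0) = mex{} = 0
g(1) = mex{} = 0
g(2) = mex{} = 0
g(3) = mex{0} = 1
g(4) = mex{0} = 1
g(5) = mex{0} = 1
g(6) = mex{1} = 0
g(7) = mex{1} = 0
g(8) = mex{1} = 0
g(9) = mex{0} = 1
g(10) = mex{0} = 1
g(11) = mex{0} = 1
g(12) = mex{0,1} = 2
So g(12) = 2.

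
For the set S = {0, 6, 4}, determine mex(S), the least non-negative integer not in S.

1

0 is in the set but 1 is not, so the mex is 1.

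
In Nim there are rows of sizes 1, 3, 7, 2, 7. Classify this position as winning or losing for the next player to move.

Losing position

Write each in binary and XOR column by column:
  001  (1)
  011  (3)
  111  (7)
  010  (2)
  111  (7)
  ---
  000  (0)
The nim-sum is 0, so this is a P-position: the player to move is in a losing position under optimal play.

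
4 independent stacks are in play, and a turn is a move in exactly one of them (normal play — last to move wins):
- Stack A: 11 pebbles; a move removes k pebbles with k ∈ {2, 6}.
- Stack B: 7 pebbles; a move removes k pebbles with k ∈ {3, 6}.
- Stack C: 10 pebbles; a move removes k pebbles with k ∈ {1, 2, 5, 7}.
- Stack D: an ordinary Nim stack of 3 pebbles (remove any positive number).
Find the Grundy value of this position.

1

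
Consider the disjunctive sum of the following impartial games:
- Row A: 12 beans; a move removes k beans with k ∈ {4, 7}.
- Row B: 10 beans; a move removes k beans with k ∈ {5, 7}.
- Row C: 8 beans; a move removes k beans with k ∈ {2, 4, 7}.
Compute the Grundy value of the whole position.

For row A, compute g(0), g(1), … with moves {4, 7}:
g(0) = mex{} = 0
g(1) = mex{} = 0
g(2) = mex{} = 0
g(3) = mex{} = 0
g(4) = mex{0} = 1
g(5) = mex{0} = 1
g(6) = mex{0} = 1
g(7) = mex{0} = 1
g(8) = mex{0,1} = 2
g(9) = mex{0,1} = 2
g(10) = mex{0,1} = 2
g(11) = mex{1} = 0
g(12) = mex{1,2} = 0
So g(12) = 0.
Grundy values for row B (subtraction set {5, 7}):
k:     0  1  2  3  4  5  6  7  8  9 10
g(k):  0  0  0  0  0  1  1  1  1  1  2
So g(10) = 2.
For row C, compute g(0), g(1), … with moves {2, 4, 7}:
g(0) = mex{} = 0
g(1) = mex{} = 0
g(2) = mex{0} = 1
g(3) = mex{0} = 1
g(4) = mex{0,1} = 2
g(5) = mex{0,1} = 2
g(6) = mex{1,2} = 0
g(7) = mex{0,1,2} = 3
g(8) = mex{0,2} = 1
So g(8) = 1.
The value of a disjunctive sum is the nim-sum of the parts.
Combined value = 0 ⊕ 2 ⊕ 1 = 3.

3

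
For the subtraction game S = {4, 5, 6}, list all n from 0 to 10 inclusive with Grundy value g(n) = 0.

0, 1, 2, 3, 10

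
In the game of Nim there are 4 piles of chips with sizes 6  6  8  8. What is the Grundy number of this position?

0

In binary:
  0110  (6)
  0110  (6)
  1000  (8)
  1000  (8)
  ----
  0000  (0)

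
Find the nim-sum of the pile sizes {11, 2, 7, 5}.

11

Compute the nim-sum pairwise:
11 XOR 2 = 9
9 XOR 7 = 14
14 XOR 5 = 11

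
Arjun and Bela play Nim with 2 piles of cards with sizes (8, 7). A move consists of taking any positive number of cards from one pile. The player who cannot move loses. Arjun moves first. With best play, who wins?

Arjun wins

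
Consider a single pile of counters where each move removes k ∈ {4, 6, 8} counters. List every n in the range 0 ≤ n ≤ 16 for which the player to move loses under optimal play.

Grundy values for subtraction set {4, 6, 8}:
k:     0  1  2  3  4  5  6  7  8  9 10 11 12 13 14 15 16
g(k):  0  0  0  0  1  1  1  1  2  2  2  2  0  0  0  0  1
The P-positions (g = 0) in 0..16 are 0, 1, 2, 3, 12, 13, 14, 15.

0, 1, 2, 3, 12, 13, 14, 15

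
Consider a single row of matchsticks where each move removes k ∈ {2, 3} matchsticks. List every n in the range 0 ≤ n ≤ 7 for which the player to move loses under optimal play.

0, 1, 5, 6

Build the Grundy sequence with g(k) = mex{g(k−s) : s ∈ {2, 3}, s ≤ k}:
k:     0  1  2  3  4  5  6  7
g(k):  0  0  1  1  2  0  0  1
The P-positions (g = 0) in 0..7 are 0, 1, 5, 6.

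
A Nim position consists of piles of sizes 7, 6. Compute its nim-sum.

1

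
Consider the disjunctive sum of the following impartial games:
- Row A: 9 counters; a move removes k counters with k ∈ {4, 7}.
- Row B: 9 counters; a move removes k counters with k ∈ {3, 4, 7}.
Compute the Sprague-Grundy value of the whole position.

1

Build the Grundy sequence for row A with g(k) = mex{g(k−s) : s ∈ {4, 7}, s ≤ k}:
k:     0  1  2  3  4  5  6  7  8  9
g(k):  0  0  0  0  1  1  1  1  2  2
So g(9) = 2.
Grundy values for row B (subtraction set {3, 4, 7}):
g(0) = mex{} = 0
g(1) = mex{} = 0
g(2) = mex{} = 0
g(3) = mex{0} = 1
g(4) = mex{0} = 1
g(5) = mex{0} = 1
g(6) = mex{0,1} = 2
g(7) = mex{0,1} = 2
g(8) = mex{0,1} = 2
g(9) = mex{0,1,2} = 3
So g(9) = 3.
The value of a disjunctive sum is the nim-sum of the parts.
Combined value = 2 ⊕ 3 = 1.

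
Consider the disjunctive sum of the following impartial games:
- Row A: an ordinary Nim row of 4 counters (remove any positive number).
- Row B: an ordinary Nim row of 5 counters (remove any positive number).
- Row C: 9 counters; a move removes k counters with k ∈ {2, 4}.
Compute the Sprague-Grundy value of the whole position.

Row A is a plain Nim row of size 4, so its Grundy value is 4.
Row B is a plain Nim row of size 5, so its Grundy value is 5.
Grundy values for row C (subtraction set {2, 4}):
g(0) = mex{} = 0
g(1) = mex{} = 0
g(2) = mex{0} = 1
g(3) = mex{0} = 1
g(4) = mex{0,1} = 2
g(5) = mex{0,1} = 2
g(6) = mex{1,2} = 0
g(7) = mex{1,2} = 0
g(8) = mex{0,2} = 1
g(9) = mex{0,2} = 1
So g(9) = 1.
By the Sprague-Grundy theorem, the Grundy value of a sum of independent games is the XOR of the component values.
Combined value = 4 ⊕ 5 ⊕ 1 = 0.

0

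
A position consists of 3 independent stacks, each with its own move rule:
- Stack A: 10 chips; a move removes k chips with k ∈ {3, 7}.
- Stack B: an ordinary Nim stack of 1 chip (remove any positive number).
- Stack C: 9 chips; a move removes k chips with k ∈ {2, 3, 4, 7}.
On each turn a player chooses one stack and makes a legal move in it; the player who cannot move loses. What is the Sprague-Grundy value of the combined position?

For stack A, compute g(0), g(1), … with moves {3, 7}:
k:     0  1  2  3  4  5  6  7  8  9 10
g(k):  0  0  0  1  1  1  0  2  2  1  0
So g(10) = 0.
Stack B is a plain Nim stack of size 1, so its Grundy value is 1.
For stack C, compute g(0), g(1), … with moves {2, 3, 4, 7}:
g(0) = mex{} = 0
g(1) = mex{} = 0
g(2) = mex{0} = 1
g(3) = mex{0} = 1
g(4) = mex{0,1} = 2
g(5) = mex{0,1} = 2
g(6) = mex{1,2} = 0
g(7) = mex{0,1,2} = 3
g(8) = mex{0,2} = 1
g(9) = mex{0,1,2,3} = 4
So g(9) = 4.
By the Sprague-Grundy theorem, the Grundy value of a sum of independent games is the XOR of the component values.
Combined value = 0 XOR 1 XOR 4 = 5.

5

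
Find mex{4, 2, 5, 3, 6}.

0 is not in the set, so the mex is 0.

0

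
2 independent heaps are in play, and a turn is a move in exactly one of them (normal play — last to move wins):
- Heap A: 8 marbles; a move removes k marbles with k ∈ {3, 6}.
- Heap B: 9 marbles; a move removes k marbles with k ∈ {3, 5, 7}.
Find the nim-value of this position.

1

For heap A, compute g(0), g(1), … with moves {3, 6}:
k:     0  1  2  3  4  5  6  7  8
g(k):  0  0  0  1  1  1  2  2  2
So g(8) = 2.
For heap B, compute g(0), g(1), … with moves {3, 5, 7}:
g(0) = mex{} = 0
g(1) = mex{} = 0
g(2) = mex{} = 0
g(3) = mex{0} = 1
g(4) = mex{0} = 1
g(5) = mex{0} = 1
g(6) = mex{0,1} = 2
g(7) = mex{0,1} = 2
g(8) = mex{0,1} = 2
g(9) = mex{0,1,2} = 3
So g(9) = 3.
The value of a disjunctive sum is the nim-sum of the parts.
Combined value = 2 XOR 3 = 1.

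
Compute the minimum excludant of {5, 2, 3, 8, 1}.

0

0 is not in the set, so the mex is 0.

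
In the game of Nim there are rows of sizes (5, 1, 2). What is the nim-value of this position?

Write each in binary and XOR column by column:
  101  (5)
  001  (1)
  010  (2)
  ---
  110  (6)

6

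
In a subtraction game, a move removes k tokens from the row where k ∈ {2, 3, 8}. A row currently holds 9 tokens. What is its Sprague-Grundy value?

Build the Grundy sequence with g(k) = mex{g(k−s) : s ∈ {2, 3, 8}, s ≤ k}:
g(0) = mex{} = 0
g(1) = mex{} = 0
g(2) = mex{0} = 1
g(3) = mex{0} = 1
g(4) = mex{0,1} = 2
g(5) = mex{1} = 0
g(6) = mex{1,2} = 0
g(7) = mex{0,2} = 1
g(8) = mex{0} = 1
g(9) = mex{0,1} = 2
So g(9) = 2.

2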